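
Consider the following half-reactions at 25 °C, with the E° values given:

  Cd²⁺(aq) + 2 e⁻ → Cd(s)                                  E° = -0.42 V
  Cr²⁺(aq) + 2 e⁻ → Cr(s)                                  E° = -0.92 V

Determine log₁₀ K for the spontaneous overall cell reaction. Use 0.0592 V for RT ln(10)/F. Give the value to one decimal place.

16.9

Cathode: Cd²⁺/Cd; anode: Cr²⁺/Cr. E°cell = +0.50 V, n = 2.
log K = nE°cell / 0.0592 = (2)(+0.50) / 0.0592 = 16.9.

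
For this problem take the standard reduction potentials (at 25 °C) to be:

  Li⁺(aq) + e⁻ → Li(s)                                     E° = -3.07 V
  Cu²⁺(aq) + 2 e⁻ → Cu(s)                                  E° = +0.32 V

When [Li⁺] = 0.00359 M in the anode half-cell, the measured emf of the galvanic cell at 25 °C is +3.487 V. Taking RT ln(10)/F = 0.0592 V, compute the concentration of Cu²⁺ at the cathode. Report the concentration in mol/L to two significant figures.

Cu²⁺/Cu is the cathode, Li⁺/Li the anode: E°cell = +3.39 V, n = 2.
Overall reaction: Cu²⁺(aq) + 2 Li(s) → Cu(s) + 2 Li⁺(aq); Q = [Li⁺]^2/[Cu²⁺]^1.
From E = E° − (0.0592/n) log Q: log Q = (E° − E)·n/0.0592 = (+3.39 − (+3.487))·2/0.0592 = -3.2770.
So 1·log[Cu²⁺] = 2·log(0.00359) − log Q = -4.8898 − (-3.2770) = -1.6128; [Cu²⁺] = 10^(-1.6128) ≈ 0.024 M.

0.024 M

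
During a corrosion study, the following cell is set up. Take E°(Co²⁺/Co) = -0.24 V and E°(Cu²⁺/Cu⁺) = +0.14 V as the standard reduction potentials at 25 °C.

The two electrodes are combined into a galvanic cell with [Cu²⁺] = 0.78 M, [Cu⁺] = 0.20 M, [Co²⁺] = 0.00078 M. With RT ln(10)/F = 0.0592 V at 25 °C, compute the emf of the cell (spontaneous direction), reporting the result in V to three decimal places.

+0.507 V

Cu²⁺/Cu⁺ is the cathode (higher E°), Co²⁺/Co the anode: E°cell = +0.14 − (-0.24) = +0.38 V, n = 2.
Overall: 2 Cu²⁺(aq) + Co(s) → 2 Cu⁺(aq) + Co²⁺(aq)
Q = [Cu⁺]^2·[Co²⁺] / ([Cu²⁺]^2); log Q = -4.290.
E = E° − (0.0592/n) log Q = +0.38 − (0.0592/2)(-4.290) = +0.507 V.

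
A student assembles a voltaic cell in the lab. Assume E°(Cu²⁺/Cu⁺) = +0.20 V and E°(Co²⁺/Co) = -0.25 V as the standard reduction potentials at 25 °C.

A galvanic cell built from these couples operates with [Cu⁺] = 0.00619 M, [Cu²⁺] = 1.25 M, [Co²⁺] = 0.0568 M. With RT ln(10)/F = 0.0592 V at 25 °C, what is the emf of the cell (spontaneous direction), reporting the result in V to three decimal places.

Cu²⁺/Cu⁺ is the cathode (higher E°), Co²⁺/Co the anode: E°cell = +0.20 − (-0.25) = +0.45 V, n = 2.
Overall: 2 Cu²⁺(aq) + Co(s) → 2 Cu⁺(aq) + Co²⁺(aq)
Q = [Cu⁺]^2·[Co²⁺] / ([Cu²⁺]^2); log Q = -5.856.
E = E° − (0.0592/n) log Q = +0.45 − (0.0592/2)(-5.856) = +0.623 V.

+0.623 V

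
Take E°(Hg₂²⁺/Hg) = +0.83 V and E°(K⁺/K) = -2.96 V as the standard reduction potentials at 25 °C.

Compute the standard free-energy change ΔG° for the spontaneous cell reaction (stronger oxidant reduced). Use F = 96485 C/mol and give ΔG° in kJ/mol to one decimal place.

Hg₂²⁺/Hg (E° = +0.83 V) is the cathode; K⁺/K (E° = -2.96 V) is the anode, so E°cell = +3.79 V.
Balancing electrons gives n = 2 (lcm of 2 and 1).
ΔG° = −nFE° = −(2)(96485)(+3.79) = -731,356 J = -731.4 kJ/mol.

-731.4 kJ/mol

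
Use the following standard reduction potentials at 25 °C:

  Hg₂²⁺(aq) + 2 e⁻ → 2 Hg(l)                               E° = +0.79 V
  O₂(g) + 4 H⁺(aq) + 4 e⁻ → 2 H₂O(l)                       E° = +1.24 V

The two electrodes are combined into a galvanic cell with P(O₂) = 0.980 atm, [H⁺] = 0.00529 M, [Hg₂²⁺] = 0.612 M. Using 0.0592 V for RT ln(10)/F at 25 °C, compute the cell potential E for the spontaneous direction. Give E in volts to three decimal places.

+0.321 V

O₂/H₂O is the cathode (higher E°), Hg₂²⁺/Hg the anode: E°cell = +1.24 − (+0.79) = +0.45 V, n = 4.
Overall: O₂(g) + 4 H⁺(aq) + 4 Hg(l) → 2 H₂O(l) + 2 Hg₂²⁺(aq)
Q = [Hg₂²⁺]^2 / (P(O₂)·[H⁺]^4); log Q = 8.688.
E = E° − (0.0592/n) log Q = +0.45 − (0.0592/4)(8.688) = +0.321 V.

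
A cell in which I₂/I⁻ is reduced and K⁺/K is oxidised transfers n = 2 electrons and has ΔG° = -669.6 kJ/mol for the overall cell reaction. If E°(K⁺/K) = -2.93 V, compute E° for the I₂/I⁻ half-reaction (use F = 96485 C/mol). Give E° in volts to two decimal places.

+0.54 V

E°cell = −ΔG°/(nF) = −(-669.6×10³)/((2)(96485)) = +3.470 V.
Since I₂/I⁻ is the cathode and K⁺/K the anode, E°cell = E°(I₂/I⁻) − E°(K⁺/K).
So E°(I₂/I⁻) = E°cell + E°(K⁺/K) = +3.470 + (-2.93) = +0.54 V.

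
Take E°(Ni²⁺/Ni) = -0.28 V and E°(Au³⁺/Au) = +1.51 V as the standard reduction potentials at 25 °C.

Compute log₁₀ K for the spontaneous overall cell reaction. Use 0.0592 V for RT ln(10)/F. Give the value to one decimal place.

181.4

Cathode: Au³⁺/Au; anode: Ni²⁺/Ni. E°cell = +1.79 V, n = 6.
log K = nE°cell / 0.0592 = (6)(+1.79) / 0.0592 = 181.4.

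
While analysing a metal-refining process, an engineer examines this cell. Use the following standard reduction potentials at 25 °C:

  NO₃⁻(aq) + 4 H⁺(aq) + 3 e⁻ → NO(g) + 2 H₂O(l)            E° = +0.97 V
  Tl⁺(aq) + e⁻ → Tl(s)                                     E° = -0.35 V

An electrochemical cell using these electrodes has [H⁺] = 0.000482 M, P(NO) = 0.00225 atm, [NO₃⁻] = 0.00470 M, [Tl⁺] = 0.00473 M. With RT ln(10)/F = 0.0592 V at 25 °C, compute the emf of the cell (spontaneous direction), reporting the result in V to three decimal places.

+1.202 V

NO₃⁻/NO is the cathode (higher E°), Tl⁺/Tl the anode: E°cell = +0.97 − (-0.35) = +1.32 V, n = 3.
Overall: NO₃⁻(aq) + 4 H⁺(aq) + 3 Tl(s) → NO(g) + 2 H₂O(l) + 3 Tl⁺(aq)
Q = P(NO)·[Tl⁺]^3 / ([NO₃⁻]·[H⁺]^4); log Q = 5.972.
E = E° − (0.0592/n) log Q = +1.32 − (0.0592/3)(5.972) = +1.202 V.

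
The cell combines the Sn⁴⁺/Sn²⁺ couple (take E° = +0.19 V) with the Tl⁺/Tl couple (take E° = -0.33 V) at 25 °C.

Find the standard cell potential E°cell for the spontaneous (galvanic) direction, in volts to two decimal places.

The Sn⁴⁺/Sn²⁺ couple has the higher reduction potential, so it is the cathode; Tl⁺/Tl is oxidised at the anode.
E°cell = E°(cathode) − E°(anode) = (+0.19) − (-0.33) = +0.52 V.
Since E°cell > 0, the reaction is spontaneous under standard conditions.

+0.52 V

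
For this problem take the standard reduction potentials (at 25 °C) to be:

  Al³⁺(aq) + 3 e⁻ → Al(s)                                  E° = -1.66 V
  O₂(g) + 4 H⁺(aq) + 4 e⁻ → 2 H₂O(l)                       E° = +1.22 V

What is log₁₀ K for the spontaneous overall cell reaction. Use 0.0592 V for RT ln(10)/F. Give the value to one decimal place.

583.8

Cathode: O₂/H₂O; anode: Al³⁺/Al. E°cell = +2.88 V, n = 12.
log K = nE°cell / 0.0592 = (12)(+2.88) / 0.0592 = 583.8.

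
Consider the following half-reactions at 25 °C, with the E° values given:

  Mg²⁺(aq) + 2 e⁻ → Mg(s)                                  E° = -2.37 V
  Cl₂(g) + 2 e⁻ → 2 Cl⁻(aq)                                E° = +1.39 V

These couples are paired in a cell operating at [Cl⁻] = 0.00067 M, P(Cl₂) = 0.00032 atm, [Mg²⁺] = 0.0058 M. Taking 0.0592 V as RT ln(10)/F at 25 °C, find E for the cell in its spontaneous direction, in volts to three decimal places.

+3.911 V

Cl₂/Cl⁻ is the cathode (higher E°), Mg²⁺/Mg the anode: E°cell = +1.39 − (-2.37) = +3.76 V, n = 2.
Overall: Cl₂(g) + Mg(s) → 2 Cl⁻(aq) + Mg²⁺(aq)
Q = [Cl⁻]^2·[Mg²⁺] / (P(Cl₂)); log Q = -5.090.
E = E° − (0.0592/n) log Q = +3.76 − (0.0592/2)(-5.090) = +3.911 V.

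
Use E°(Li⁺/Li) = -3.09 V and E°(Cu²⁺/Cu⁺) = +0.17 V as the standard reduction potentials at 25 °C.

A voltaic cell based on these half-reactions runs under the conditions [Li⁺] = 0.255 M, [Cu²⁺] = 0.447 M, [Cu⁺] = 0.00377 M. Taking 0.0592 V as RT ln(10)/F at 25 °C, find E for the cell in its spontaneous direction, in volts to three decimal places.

Cu²⁺/Cu⁺ is the cathode (higher E°), Li⁺/Li the anode: E°cell = +0.17 − (-3.09) = +3.26 V, n = 1.
Overall: Cu²⁺(aq) + Li(s) → Cu⁺(aq) + Li⁺(aq)
Q = [Cu⁺]·[Li⁺] / ([Cu²⁺]); log Q = -2.667.
E = E° − (0.0592/n) log Q = +3.26 − (0.0592/1)(-2.667) = +3.418 V.

+3.418 V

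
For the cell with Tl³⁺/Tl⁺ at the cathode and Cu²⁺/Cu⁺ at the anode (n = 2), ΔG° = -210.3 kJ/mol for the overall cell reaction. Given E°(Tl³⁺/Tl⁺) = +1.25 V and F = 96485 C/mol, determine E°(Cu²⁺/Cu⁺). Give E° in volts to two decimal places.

E°cell = −ΔG°/(nF) = −(-210.3×10³)/((2)(96485)) = +1.090 V.
Since Tl³⁺/Tl⁺ is the cathode and Cu²⁺/Cu⁺ the anode, E°cell = E°(Tl³⁺/Tl⁺) − E°(Cu²⁺/Cu⁺).
So E°(Cu²⁺/Cu⁺) = E°(Tl³⁺/Tl⁺) − E°cell = (+1.25) − (+1.090) = +0.16 V.

+0.16 V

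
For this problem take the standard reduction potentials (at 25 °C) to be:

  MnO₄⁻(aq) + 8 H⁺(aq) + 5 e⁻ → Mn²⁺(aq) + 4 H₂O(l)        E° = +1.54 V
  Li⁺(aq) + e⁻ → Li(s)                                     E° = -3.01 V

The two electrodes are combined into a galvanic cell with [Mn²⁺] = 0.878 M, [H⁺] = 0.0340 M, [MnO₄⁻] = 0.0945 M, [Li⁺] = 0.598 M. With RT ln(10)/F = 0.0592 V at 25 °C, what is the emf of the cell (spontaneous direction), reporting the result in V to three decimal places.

MnO₄⁻/Mn²⁺ is the cathode (higher E°), Li⁺/Li the anode: E°cell = +1.54 − (-3.01) = +4.55 V, n = 5.
Overall: MnO₄⁻(aq) + 8 H⁺(aq) + 5 Li(s) → Mn²⁺(aq) + 4 H₂O(l) + 5 Li⁺(aq)
Q = [Mn²⁺]·[Li⁺]^5 / ([MnO₄⁻]·[H⁺]^8); log Q = 11.600.
E = E° − (0.0592/n) log Q = +4.55 − (0.0592/5)(11.600) = +4.413 V.

+4.413 V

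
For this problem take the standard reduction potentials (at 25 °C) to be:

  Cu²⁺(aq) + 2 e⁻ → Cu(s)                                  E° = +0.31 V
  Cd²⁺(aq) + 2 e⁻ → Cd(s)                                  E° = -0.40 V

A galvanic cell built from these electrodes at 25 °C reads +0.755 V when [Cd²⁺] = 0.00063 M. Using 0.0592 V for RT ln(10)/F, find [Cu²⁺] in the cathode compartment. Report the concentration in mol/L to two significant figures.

0.021 M

Cu²⁺/Cu is the cathode, Cd²⁺/Cd the anode: E°cell = +0.71 V, n = 2.
Overall reaction: Cu²⁺(aq) + Cd(s) → Cu(s) + Cd²⁺(aq); Q = [Cd²⁺]^1/[Cu²⁺]^1.
From E = E° − (0.0592/n) log Q: log Q = (E° − E)·n/0.0592 = (+0.71 − (+0.755))·2/0.0592 = -1.5203.
So 1·log[Cu²⁺] = 1·log(0.00063) − log Q = -3.2007 − (-1.5203) = -1.6804; [Cu²⁺] = 10^(-1.6804) ≈ 0.021 M.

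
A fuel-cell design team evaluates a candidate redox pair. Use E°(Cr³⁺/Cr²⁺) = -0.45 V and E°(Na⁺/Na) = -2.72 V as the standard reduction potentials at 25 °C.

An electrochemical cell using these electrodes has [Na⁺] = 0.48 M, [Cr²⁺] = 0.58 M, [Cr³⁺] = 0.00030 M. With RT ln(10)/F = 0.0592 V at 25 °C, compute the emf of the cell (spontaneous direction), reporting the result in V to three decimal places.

Cr³⁺/Cr²⁺ is the cathode (higher E°), Na⁺/Na the anode: E°cell = -0.45 − (-2.72) = +2.27 V, n = 1.
Overall: Cr³⁺(aq) + Na(s) → Cr²⁺(aq) + Na⁺(aq)
Q = [Cr²⁺]·[Na⁺] / ([Cr³⁺]); log Q = 2.968.
E = E° − (0.0592/n) log Q = +2.27 − (0.0592/1)(2.968) = +2.094 V.

+2.094 V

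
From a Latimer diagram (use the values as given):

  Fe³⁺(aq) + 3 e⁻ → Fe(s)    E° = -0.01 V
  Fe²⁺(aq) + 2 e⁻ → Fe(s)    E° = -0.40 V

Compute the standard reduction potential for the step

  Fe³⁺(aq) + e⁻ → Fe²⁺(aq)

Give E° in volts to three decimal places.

Sequential free energies add, so n₃E°₃ = n₁E°₁ + n₂E°₂.
With n₃ = 3, and the known step contributing 2×(-0.40) V, the unknown satisfies 1·E° = 3×(-0.01) − 2×(-0.40) = +0.770.
E° = +0.770 / 1 = +0.770 V.

+0.770 V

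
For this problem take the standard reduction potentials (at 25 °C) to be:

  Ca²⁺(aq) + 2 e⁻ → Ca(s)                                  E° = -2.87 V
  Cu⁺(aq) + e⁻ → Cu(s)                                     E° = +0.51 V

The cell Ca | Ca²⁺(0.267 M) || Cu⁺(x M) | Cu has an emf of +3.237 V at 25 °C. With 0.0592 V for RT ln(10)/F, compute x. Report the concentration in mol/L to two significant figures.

Cu⁺/Cu is the cathode, Ca²⁺/Ca the anode: E°cell = +3.38 V, n = 2.
Overall reaction: 2 Cu⁺(aq) + Ca(s) → 2 Cu(s) + Ca²⁺(aq); Q = [Ca²⁺]^1/[Cu⁺]^2.
From E = E° − (0.0592/n) log Q: log Q = (E° − E)·n/0.0592 = (+3.38 − (+3.237))·2/0.0592 = 4.8311.
So 2·log[Cu⁺] = 1·log(0.267) − log Q = -0.5735 − (4.8311) = -5.4046; log[Cu⁺] = -5.4046 / 2 = -2.7023; [Cu⁺] = 10^(-2.7023) ≈ 0.0020 M.

0.0020 M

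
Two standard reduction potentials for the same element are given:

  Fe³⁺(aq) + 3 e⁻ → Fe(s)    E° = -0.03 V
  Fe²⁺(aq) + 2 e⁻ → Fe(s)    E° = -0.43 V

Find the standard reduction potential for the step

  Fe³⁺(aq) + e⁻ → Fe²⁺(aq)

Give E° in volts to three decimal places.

Sequential free energies add, so n₃E°₃ = n₁E°₁ + n₂E°₂.
With n₃ = 3, and the known step contributing 2×(-0.43) V, the unknown satisfies 1·E° = 3×(-0.03) − 2×(-0.43) = +0.770.
E° = +0.770 / 1 = +0.770 V.

+0.770 V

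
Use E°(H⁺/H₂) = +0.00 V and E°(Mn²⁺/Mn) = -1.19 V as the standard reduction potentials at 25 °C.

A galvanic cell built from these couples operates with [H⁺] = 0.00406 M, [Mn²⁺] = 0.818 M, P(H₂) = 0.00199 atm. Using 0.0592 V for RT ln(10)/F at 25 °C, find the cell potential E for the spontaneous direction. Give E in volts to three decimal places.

+1.131 V

H⁺/H₂ is the cathode (higher E°), Mn²⁺/Mn the anode: E°cell = +0.00 − (-1.19) = +1.19 V, n = 2.
Overall: 2 H⁺(aq) + Mn(s) → H₂(g) + Mn²⁺(aq)
Q = P(H₂)·[Mn²⁺] / ([H⁺]^2); log Q = 1.995.
E = E° − (0.0592/n) log Q = +1.19 − (0.0592/2)(1.995) = +1.131 V.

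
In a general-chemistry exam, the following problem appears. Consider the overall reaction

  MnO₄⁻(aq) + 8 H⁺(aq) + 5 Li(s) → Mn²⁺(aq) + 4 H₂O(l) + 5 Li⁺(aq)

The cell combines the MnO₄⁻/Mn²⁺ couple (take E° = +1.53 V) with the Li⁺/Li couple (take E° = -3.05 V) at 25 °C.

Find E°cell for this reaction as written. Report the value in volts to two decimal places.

+4.58 V

The MnO₄⁻/Mn²⁺ couple has the higher reduction potential, so it is the cathode; Li⁺/Li is oxidised at the anode.
E°cell = E°(cathode) − E°(anode) = (+1.53) − (-3.05) = +4.58 V.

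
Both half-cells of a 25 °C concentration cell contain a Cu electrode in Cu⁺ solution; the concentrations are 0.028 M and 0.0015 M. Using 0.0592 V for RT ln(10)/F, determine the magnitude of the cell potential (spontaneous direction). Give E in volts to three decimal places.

For a concentration cell E°cell = 0. The 0.028 M side is the cathode (reduction is favoured where [Cu⁺] is higher).
With n = 1, E = −(0.0592/1) log([Cu⁺]ₐₙ/[Cu⁺]꜀ₐₜ) = −(0.0592/1) log(0.0015/0.028) = −(0.0592/1)(-1.271) = +0.075 V.

+0.075 V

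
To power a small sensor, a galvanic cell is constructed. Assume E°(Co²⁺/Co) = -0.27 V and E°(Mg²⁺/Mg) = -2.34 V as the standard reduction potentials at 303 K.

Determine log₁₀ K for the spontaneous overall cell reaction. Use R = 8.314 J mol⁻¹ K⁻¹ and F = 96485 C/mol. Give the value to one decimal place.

68.9

Cathode: Co²⁺/Co; anode: Mg²⁺/Mg. E°cell = (-0.27) − (-2.34) = +2.07 V, with n = 2.
ΔG° = −nFE° = −RT ln K, so ln K = nFE°/(RT) = (2)(96485)(+2.07) / ((8.314)(303)) = 158.565.
log₁₀ K = 158.565 / ln 10 = 68.9.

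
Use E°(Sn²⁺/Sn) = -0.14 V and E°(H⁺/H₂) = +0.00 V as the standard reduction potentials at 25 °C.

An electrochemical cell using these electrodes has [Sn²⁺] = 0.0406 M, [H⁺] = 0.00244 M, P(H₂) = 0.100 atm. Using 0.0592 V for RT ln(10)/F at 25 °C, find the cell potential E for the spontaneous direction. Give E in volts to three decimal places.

H⁺/H₂ is the cathode (higher E°), Sn²⁺/Sn the anode: E°cell = +0.00 − (-0.14) = +0.14 V, n = 2.
Overall: 2 H⁺(aq) + Sn(s) → H₂(g) + Sn²⁺(aq)
Q = P(H₂)·[Sn²⁺] / ([H⁺]^2); log Q = 2.834.
E = E° − (0.0592/n) log Q = +0.14 − (0.0592/2)(2.834) = +0.056 V.

+0.056 V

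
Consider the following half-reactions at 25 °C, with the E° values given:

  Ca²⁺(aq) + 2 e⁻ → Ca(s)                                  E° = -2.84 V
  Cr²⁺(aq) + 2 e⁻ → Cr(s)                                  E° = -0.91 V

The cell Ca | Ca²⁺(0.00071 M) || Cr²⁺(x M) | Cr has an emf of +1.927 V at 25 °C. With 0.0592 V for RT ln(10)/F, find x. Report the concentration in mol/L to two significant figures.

0.00056 M

Cr²⁺/Cr is the cathode, Ca²⁺/Ca the anode: E°cell = +1.93 V, n = 2.
Overall reaction: Cr²⁺(aq) + Ca(s) → Cr(s) + Ca²⁺(aq); Q = [Ca²⁺]^1/[Cr²⁺]^1.
From E = E° − (0.0592/n) log Q: log Q = (E° − E)·n/0.0592 = (+1.93 − (+1.927))·2/0.0592 = 0.1014.
So 1·log[Cr²⁺] = 1·log(0.00071) − log Q = -3.1487 − (0.1014) = -3.2501; [Cr²⁺] = 10^(-3.2501) ≈ 0.00056 M.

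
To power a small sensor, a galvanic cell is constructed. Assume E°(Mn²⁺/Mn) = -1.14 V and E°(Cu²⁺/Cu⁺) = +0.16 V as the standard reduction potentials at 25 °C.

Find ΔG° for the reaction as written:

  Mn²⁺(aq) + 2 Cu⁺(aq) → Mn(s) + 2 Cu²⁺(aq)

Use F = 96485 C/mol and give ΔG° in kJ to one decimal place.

As written, Mn²⁺/Mn is reduced (cathode) and Cu²⁺/Cu⁺ is oxidised (anode), so E°cell = (-1.14) − (+0.16) = -1.30 V.
Balancing electrons gives n = 2.
ΔG° = −nFE° = −(2)(96485)(-1.30) = 250,861 J = +250.9 kJ.

+250.9 kJ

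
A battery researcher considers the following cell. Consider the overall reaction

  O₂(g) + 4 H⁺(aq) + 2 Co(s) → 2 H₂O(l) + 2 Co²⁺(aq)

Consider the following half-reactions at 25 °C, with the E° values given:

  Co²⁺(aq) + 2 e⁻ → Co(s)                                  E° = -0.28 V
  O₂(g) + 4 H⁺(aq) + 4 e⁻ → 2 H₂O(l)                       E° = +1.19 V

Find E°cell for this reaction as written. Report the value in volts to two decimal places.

The O₂/H₂O couple has the higher reduction potential, so it is the cathode; Co²⁺/Co is oxidised at the anode.
E°cell = E°(cathode) − E°(anode) = (+1.19) − (-0.28) = +1.47 V.
Since E°cell > 0, the reaction is spontaneous under standard conditions.

+1.47 V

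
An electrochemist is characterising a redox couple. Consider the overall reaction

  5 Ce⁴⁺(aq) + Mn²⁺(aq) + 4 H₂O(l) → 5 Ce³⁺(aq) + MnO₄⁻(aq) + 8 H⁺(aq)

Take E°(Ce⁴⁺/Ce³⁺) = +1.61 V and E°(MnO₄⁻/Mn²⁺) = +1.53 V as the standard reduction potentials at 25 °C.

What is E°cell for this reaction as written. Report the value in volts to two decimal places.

+0.08 V

The Ce⁴⁺/Ce³⁺ couple has the higher reduction potential, so it is the cathode; MnO₄⁻/Mn²⁺ is oxidised at the anode.
E°cell = E°(cathode) − E°(anode) = (+1.61) − (+1.53) = +0.08 V.
Since E°cell > 0, the reaction is spontaneous under standard conditions.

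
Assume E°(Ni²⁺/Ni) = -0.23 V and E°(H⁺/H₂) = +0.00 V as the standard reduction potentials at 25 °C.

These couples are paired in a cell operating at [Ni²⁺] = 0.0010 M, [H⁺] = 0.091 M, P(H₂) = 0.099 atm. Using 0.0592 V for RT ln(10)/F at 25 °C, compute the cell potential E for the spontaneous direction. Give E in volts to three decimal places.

+0.287 V

H⁺/H₂ is the cathode (higher E°), Ni²⁺/Ni the anode: E°cell = +0.00 − (-0.23) = +0.23 V, n = 2.
Overall: 2 H⁺(aq) + Ni(s) → H₂(g) + Ni²⁺(aq)
Q = P(H₂)·[Ni²⁺] / ([H⁺]^2); log Q = -1.922.
E = E° − (0.0592/n) log Q = +0.23 − (0.0592/2)(-1.922) = +0.287 V.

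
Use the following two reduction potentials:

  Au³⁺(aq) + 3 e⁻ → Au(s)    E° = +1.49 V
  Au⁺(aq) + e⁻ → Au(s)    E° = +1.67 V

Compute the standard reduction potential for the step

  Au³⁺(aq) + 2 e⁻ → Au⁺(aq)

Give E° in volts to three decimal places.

Sequential free energies add, so n₃E°₃ = n₁E°₁ + n₂E°₂.
With n₃ = 3, and the known step contributing 1×(+1.67) V, the unknown satisfies 2·E° = 3×(+1.49) − 1×(+1.67) = +2.800.
E° = +2.800 / 2 = +1.400 V.

+1.400 V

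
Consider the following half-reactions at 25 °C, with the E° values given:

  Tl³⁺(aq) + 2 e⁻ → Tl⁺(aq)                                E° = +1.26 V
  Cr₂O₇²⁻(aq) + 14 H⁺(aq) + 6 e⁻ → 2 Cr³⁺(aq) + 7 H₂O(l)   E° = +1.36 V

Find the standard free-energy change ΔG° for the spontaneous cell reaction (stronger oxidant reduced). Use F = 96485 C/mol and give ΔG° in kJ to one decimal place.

Cr₂O₇²⁻/Cr³⁺ (E° = +1.36 V) is the cathode; Tl³⁺/Tl⁺ (E° = +1.26 V) is the anode, so E°cell = +0.10 V.
Balancing electrons gives n = 6 (lcm of 6 and 2).
ΔG° = −nFE° = −(6)(96485)(+0.10) = -57,891 J = -57.9 kJ.

-57.9 kJ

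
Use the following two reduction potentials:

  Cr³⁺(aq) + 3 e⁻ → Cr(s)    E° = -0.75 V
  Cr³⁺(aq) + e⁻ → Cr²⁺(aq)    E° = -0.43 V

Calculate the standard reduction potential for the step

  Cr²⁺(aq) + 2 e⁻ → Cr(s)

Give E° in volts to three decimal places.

-0.910 V

Sequential free energies add, so n₃E°₃ = n₁E°₁ + n₂E°₂.
With n₃ = 3, and the known step contributing 1×(-0.43) V, the unknown satisfies 2·E° = 3×(-0.75) − 1×(-0.43) = -1.820.
E° = -1.820 / 2 = -0.910 V.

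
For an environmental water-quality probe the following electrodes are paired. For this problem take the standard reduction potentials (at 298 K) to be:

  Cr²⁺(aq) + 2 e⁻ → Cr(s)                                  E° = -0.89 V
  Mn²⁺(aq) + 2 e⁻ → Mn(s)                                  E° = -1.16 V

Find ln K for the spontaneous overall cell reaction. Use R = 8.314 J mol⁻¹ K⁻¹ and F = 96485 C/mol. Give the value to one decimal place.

21.0

Cathode: Cr²⁺/Cr; anode: Mn²⁺/Mn. E°cell = (-0.89) − (-1.16) = +0.27 V, with n = 2.
ΔG° = −nFE° = −RT ln K, so ln K = nFE°/(RT) = (2)(96485)(+0.27) / ((8.314)(298)) = 21.029.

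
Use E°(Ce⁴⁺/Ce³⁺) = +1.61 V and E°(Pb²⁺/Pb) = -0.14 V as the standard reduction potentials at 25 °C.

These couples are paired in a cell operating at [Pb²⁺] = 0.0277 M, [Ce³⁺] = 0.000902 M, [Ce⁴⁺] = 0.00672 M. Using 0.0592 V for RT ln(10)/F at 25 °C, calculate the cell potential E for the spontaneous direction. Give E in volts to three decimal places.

+1.848 V

Ce⁴⁺/Ce³⁺ is the cathode (higher E°), Pb²⁺/Pb the anode: E°cell = +1.61 − (-0.14) = +1.75 V, n = 2.
Overall: 2 Ce⁴⁺(aq) + Pb(s) → 2 Ce³⁺(aq) + Pb²⁺(aq)
Q = [Ce³⁺]^2·[Pb²⁺] / ([Ce⁴⁺]^2); log Q = -3.302.
E = E° − (0.0592/n) log Q = +1.75 − (0.0592/2)(-3.302) = +1.848 V.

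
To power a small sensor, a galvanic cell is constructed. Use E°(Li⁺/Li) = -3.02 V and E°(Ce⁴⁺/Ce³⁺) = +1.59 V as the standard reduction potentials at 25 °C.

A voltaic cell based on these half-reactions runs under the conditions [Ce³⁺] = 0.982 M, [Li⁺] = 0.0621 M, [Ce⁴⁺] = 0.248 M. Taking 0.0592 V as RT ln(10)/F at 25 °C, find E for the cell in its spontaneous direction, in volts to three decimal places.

Ce⁴⁺/Ce³⁺ is the cathode (higher E°), Li⁺/Li the anode: E°cell = +1.59 − (-3.02) = +4.61 V, n = 1.
Overall: Ce⁴⁺(aq) + Li(s) → Ce³⁺(aq) + Li⁺(aq)
Q = [Ce³⁺]·[Li⁺] / ([Ce⁴⁺]); log Q = -0.609.
E = E° − (0.0592/n) log Q = +4.61 − (0.0592/1)(-0.609) = +4.646 V.

+4.646 V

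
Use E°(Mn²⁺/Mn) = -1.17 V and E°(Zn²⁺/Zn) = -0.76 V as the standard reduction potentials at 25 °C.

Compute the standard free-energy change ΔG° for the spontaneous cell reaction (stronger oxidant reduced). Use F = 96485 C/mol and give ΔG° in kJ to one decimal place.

-79.1 kJ

Zn²⁺/Zn (E° = -0.76 V) is the cathode; Mn²⁺/Mn (E° = -1.17 V) is the anode, so E°cell = +0.41 V.
Balancing electrons gives n = 2 (lcm of 2 and 2).
ΔG° = −nFE° = −(2)(96485)(+0.41) = -79,118 J = -79.1 kJ.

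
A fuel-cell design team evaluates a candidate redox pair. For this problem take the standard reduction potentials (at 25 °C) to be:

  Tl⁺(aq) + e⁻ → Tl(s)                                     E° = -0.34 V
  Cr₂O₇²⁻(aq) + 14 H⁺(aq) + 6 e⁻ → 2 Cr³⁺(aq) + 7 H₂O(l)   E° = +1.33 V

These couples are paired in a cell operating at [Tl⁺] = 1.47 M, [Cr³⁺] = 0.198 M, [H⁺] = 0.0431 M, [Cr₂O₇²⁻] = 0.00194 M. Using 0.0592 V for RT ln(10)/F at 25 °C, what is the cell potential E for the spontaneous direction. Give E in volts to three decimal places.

+1.459 V

Cr₂O₇²⁻/Cr³⁺ is the cathode (higher E°), Tl⁺/Tl the anode: E°cell = +1.33 − (-0.34) = +1.67 V, n = 6.
Overall: Cr₂O₇²⁻(aq) + 14 H⁺(aq) + 6 Tl(s) → 2 Cr³⁺(aq) + 7 H₂O(l) + 6 Tl⁺(aq)
Q = [Cr³⁺]^2·[Tl⁺]^6 / ([Cr₂O₇²⁻]·[H⁺]^14); log Q = 21.427.
E = E° − (0.0592/n) log Q = +1.67 − (0.0592/6)(21.427) = +1.459 V.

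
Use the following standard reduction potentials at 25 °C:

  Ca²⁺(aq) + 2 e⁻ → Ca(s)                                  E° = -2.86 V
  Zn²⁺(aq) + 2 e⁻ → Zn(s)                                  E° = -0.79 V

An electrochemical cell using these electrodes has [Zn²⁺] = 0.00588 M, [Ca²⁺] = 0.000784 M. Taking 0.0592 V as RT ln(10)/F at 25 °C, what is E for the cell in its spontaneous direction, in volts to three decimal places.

Zn²⁺/Zn is the cathode (higher E°), Ca²⁺/Ca the anode: E°cell = -0.79 − (-2.86) = +2.07 V, n = 2.
Overall: Zn²⁺(aq) + Ca(s) → Zn(s) + Ca²⁺(aq)
Q = [Ca²⁺] / ([Zn²⁺]); log Q = -0.875.
E = E° − (0.0592/n) log Q = +2.07 − (0.0592/2)(-0.875) = +2.096 V.

+2.096 V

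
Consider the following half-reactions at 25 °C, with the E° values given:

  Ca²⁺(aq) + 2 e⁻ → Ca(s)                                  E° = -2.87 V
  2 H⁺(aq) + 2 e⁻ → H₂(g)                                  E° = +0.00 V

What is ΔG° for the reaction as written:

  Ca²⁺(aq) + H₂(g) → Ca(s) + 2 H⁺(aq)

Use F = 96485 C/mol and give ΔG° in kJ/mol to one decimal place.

As written, Ca²⁺/Ca is reduced (cathode) and H⁺/H₂ is oxidised (anode), so E°cell = (-2.87) − (+0.00) = -2.87 V.
Balancing electrons gives n = 2.
ΔG° = −nFE° = −(2)(96485)(-2.87) = 553,824 J = +553.8 kJ/mol.

+553.8 kJ/mol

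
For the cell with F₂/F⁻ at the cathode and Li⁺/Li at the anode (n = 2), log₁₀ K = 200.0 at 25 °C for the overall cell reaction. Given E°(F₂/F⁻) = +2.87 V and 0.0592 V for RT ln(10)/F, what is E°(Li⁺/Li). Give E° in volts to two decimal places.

-3.05 V

E°cell = (0.0592/n)·log K = (0.0592/2)(200.0) = +5.920 V.
Since F₂/F⁻ is the cathode and Li⁺/Li the anode, E°cell = E°(F₂/F⁻) − E°(Li⁺/Li).
So E°(Li⁺/Li) = E°(F₂/F⁻) − E°cell = (+2.87) − (+5.920) = -3.05 V.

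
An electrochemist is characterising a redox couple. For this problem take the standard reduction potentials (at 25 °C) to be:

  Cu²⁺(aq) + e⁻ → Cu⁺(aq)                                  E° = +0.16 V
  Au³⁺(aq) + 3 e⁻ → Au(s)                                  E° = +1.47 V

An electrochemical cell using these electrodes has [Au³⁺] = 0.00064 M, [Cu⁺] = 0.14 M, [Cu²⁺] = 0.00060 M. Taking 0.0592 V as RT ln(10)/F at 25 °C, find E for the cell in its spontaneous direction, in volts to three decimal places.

+1.387 V

Au³⁺/Au is the cathode (higher E°), Cu²⁺/Cu⁺ the anode: E°cell = +1.47 − (+0.16) = +1.31 V, n = 3.
Overall: Au³⁺(aq) + 3 Cu⁺(aq) → Au(s) + 3 Cu²⁺(aq)
Q = [Cu²⁺]^3 / ([Au³⁺]·[Cu⁺]^3); log Q = -3.910.
E = E° − (0.0592/n) log Q = +1.31 − (0.0592/3)(-3.910) = +1.387 V.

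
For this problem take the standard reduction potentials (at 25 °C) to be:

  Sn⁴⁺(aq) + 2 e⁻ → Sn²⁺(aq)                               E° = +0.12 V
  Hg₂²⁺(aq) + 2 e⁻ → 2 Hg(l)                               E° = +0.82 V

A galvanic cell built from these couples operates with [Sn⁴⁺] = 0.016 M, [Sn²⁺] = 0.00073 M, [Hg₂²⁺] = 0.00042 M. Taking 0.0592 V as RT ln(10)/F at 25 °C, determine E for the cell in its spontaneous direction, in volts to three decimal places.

+0.560 V

Hg₂²⁺/Hg is the cathode (higher E°), Sn⁴⁺/Sn²⁺ the anode: E°cell = +0.82 − (+0.12) = +0.70 V, n = 2.
Overall: Hg₂²⁺(aq) + Sn²⁺(aq) → 2 Hg(l) + Sn⁴⁺(aq)
Q = [Sn⁴⁺] / ([Hg₂²⁺]·[Sn²⁺]); log Q = 4.718.
E = E° − (0.0592/n) log Q = +0.70 − (0.0592/2)(4.718) = +0.560 V.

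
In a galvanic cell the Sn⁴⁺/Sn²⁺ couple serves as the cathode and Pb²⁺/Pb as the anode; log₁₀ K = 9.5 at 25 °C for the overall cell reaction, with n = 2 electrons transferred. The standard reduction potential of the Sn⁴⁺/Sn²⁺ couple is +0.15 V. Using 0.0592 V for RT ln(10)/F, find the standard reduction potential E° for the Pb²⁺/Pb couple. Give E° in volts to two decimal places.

E°cell = (0.0592/n)·log K = (0.0592/2)(9.5) = +0.281 V.
Since Sn⁴⁺/Sn²⁺ is the cathode and Pb²⁺/Pb the anode, E°cell = E°(Sn⁴⁺/Sn²⁺) − E°(Pb²⁺/Pb).
So E°(Pb²⁺/Pb) = E°(Sn⁴⁺/Sn²⁺) − E°cell = (+0.15) − (+0.281) = -0.13 V.

-0.13 V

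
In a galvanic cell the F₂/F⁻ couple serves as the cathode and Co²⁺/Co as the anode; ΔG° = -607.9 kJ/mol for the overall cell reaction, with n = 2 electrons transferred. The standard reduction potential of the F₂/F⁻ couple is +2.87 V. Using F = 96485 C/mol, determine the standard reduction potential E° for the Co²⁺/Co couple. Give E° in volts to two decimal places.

-0.28 V

E°cell = −ΔG°/(nF) = −(-607.9×10³)/((2)(96485)) = +3.150 V.
Since F₂/F⁻ is the cathode and Co²⁺/Co the anode, E°cell = E°(F₂/F⁻) − E°(Co²⁺/Co).
So E°(Co²⁺/Co) = E°(F₂/F⁻) − E°cell = (+2.87) − (+3.150) = -0.28 V.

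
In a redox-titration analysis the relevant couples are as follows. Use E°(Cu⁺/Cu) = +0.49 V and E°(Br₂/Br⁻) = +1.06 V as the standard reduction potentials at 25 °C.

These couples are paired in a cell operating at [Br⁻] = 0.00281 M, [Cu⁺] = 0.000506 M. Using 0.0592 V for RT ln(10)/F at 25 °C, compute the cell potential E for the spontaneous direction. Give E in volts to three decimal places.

+0.916 V

Br₂/Br⁻ is the cathode (higher E°), Cu⁺/Cu the anode: E°cell = +1.06 − (+0.49) = +0.57 V, n = 2.
Overall: Br₂(l) + 2 Cu(s) → 2 Br⁻(aq) + 2 Cu⁺(aq)
Q = [Br⁻]^2·[Cu⁺]^2; log Q = -11.694.
E = E° − (0.0592/n) log Q = +0.57 − (0.0592/2)(-11.694) = +0.916 V.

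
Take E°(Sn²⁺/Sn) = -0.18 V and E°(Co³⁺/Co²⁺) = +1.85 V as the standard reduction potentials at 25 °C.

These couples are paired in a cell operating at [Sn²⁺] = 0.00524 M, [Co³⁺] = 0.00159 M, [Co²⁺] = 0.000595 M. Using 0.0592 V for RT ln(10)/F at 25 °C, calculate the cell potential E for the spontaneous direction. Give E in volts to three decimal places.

Co³⁺/Co²⁺ is the cathode (higher E°), Sn²⁺/Sn the anode: E°cell = +1.85 − (-0.18) = +2.03 V, n = 2.
Overall: 2 Co³⁺(aq) + Sn(s) → 2 Co²⁺(aq) + Sn²⁺(aq)
Q = [Co²⁺]^2·[Sn²⁺] / ([Co³⁺]^2); log Q = -3.134.
E = E° − (0.0592/n) log Q = +2.03 − (0.0592/2)(-3.134) = +2.123 V.

+2.123 V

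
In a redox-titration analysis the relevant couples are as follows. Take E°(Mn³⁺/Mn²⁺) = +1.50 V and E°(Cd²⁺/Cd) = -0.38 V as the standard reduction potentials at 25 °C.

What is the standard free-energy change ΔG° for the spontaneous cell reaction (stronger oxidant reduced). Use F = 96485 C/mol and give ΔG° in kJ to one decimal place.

-362.8 kJ

Mn³⁺/Mn²⁺ (E° = +1.50 V) is the cathode; Cd²⁺/Cd (E° = -0.38 V) is the anode, so E°cell = +1.88 V.
Balancing electrons gives n = 2 (lcm of 1 and 2).
ΔG° = −nFE° = −(2)(96485)(+1.88) = -362,784 J = -362.8 kJ.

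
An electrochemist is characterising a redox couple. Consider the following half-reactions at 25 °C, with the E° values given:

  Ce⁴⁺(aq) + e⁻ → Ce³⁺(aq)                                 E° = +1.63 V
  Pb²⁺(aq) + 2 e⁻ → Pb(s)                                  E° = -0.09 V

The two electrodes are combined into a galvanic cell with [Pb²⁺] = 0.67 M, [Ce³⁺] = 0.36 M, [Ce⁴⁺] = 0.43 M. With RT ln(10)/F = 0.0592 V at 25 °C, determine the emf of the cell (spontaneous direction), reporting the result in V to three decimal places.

+1.730 V

Ce⁴⁺/Ce³⁺ is the cathode (higher E°), Pb²⁺/Pb the anode: E°cell = +1.63 − (-0.09) = +1.72 V, n = 2.
Overall: 2 Ce⁴⁺(aq) + Pb(s) → 2 Ce³⁺(aq) + Pb²⁺(aq)
Q = [Ce³⁺]^2·[Pb²⁺] / ([Ce⁴⁺]^2); log Q = -0.328.
E = E° − (0.0592/n) log Q = +1.72 − (0.0592/2)(-0.328) = +1.730 V.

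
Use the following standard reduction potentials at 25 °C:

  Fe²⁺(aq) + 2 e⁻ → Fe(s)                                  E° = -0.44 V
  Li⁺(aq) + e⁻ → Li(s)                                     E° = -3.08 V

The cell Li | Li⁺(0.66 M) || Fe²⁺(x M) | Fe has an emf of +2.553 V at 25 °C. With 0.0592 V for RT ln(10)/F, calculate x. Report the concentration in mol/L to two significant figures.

Fe²⁺/Fe is the cathode, Li⁺/Li the anode: E°cell = +2.64 V, n = 2.
Overall reaction: Fe²⁺(aq) + 2 Li(s) → Fe(s) + 2 Li⁺(aq); Q = [Li⁺]^2/[Fe²⁺]^1.
From E = E° − (0.0592/n) log Q: log Q = (E° − E)·n/0.0592 = (+2.64 − (+2.553))·2/0.0592 = 2.9392.
So 1·log[Fe²⁺] = 2·log(0.66) − log Q = -0.3609 − (2.9392) = -3.3001; [Fe²⁺] = 10^(-3.3001) ≈ 0.00050 M.

0.00050 M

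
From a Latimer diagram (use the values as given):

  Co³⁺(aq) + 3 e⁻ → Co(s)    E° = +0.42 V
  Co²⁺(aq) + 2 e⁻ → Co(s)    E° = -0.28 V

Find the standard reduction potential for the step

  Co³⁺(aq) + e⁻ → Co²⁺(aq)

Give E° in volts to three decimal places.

Sequential free energies add, so n₃E°₃ = n₁E°₁ + n₂E°₂.
With n₃ = 3, and the known step contributing 2×(-0.28) V, the unknown satisfies 1·E° = 3×(+0.42) − 2×(-0.28) = +1.820.
E° = +1.820 / 1 = +1.820 V.

+1.820 V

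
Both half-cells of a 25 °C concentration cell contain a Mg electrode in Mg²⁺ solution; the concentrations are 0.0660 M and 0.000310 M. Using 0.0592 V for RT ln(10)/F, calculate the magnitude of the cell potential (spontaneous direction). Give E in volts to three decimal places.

For a concentration cell E°cell = 0. The 0.0660 M side is the cathode (reduction is favoured where [Mg²⁺] is higher).
With n = 2, E = −(0.0592/2) log([Mg²⁺]ₐₙ/[Mg²⁺]꜀ₐₜ) = −(0.0592/2) log(0.00031/0.066) = −(0.0592/2)(-2.328) = +0.069 V.

+0.069 V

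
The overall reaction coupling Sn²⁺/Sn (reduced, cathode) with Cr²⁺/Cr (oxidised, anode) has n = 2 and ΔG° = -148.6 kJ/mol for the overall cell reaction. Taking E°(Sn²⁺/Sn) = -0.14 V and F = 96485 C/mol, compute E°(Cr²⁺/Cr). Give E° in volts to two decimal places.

-0.91 V

E°cell = −ΔG°/(nF) = −(-148.6×10³)/((2)(96485)) = +0.770 V.
Since Sn²⁺/Sn is the cathode and Cr²⁺/Cr the anode, E°cell = E°(Sn²⁺/Sn) − E°(Cr²⁺/Cr).
So E°(Cr²⁺/Cr) = E°(Sn²⁺/Sn) − E°cell = (-0.14) − (+0.770) = -0.91 V.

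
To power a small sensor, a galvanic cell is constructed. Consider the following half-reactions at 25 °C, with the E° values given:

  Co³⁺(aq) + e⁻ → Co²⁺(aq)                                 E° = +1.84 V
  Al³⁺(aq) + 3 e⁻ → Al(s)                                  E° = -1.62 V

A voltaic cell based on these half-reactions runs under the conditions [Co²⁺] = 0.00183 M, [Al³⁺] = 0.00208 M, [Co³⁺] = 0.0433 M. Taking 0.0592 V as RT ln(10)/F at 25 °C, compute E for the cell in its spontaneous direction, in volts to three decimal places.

+3.594 V

Co³⁺/Co²⁺ is the cathode (higher E°), Al³⁺/Al the anode: E°cell = +1.84 − (-1.62) = +3.46 V, n = 3.
Overall: 3 Co³⁺(aq) + Al(s) → 3 Co²⁺(aq) + Al³⁺(aq)
Q = [Co²⁺]^3·[Al³⁺] / ([Co³⁺]^3); log Q = -6.804.
E = E° − (0.0592/n) log Q = +3.46 − (0.0592/3)(-6.804) = +3.594 V.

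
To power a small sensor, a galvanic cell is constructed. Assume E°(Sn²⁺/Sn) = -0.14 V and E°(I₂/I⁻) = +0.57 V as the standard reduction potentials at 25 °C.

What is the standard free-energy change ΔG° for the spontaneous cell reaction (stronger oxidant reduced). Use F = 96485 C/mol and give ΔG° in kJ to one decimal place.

I₂/I⁻ (E° = +0.57 V) is the cathode; Sn²⁺/Sn (E° = -0.14 V) is the anode, so E°cell = +0.71 V.
Balancing electrons gives n = 2 (lcm of 2 and 2).
ΔG° = −nFE° = −(2)(96485)(+0.71) = -137,009 J = -137.0 kJ.

-137.0 kJ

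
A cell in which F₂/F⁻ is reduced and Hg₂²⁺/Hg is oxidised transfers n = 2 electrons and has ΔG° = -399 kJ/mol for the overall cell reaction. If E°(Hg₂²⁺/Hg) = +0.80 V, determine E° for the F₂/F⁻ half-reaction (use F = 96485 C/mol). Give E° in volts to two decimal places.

E°cell = −ΔG°/(nF) = −(-399×10³)/((2)(96485)) = +2.068 V.
Since F₂/F⁻ is the cathode and Hg₂²⁺/Hg the anode, E°cell = E°(F₂/F⁻) − E°(Hg₂²⁺/Hg).
So E°(F₂/F⁻) = E°cell + E°(Hg₂²⁺/Hg) = +2.068 + (+0.80) = +2.87 V.

+2.87 V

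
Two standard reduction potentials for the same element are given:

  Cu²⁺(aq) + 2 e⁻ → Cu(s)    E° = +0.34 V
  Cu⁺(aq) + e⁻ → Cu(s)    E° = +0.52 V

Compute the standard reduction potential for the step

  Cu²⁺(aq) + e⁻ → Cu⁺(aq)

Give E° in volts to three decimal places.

+0.160 V

Sequential free energies add, so n₃E°₃ = n₁E°₁ + n₂E°₂.
With n₃ = 2, and the known step contributing 1×(+0.52) V, the unknown satisfies 1·E° = 2×(+0.34) − 1×(+0.52) = +0.160.
E° = +0.160 / 1 = +0.160 V.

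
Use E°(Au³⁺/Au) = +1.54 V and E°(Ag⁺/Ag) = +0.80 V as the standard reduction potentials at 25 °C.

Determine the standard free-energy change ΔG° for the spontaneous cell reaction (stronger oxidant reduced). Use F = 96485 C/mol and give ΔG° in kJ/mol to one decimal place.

Au³⁺/Au (E° = +1.54 V) is the cathode; Ag⁺/Ag (E° = +0.80 V) is the anode, so E°cell = +0.74 V.
Balancing electrons gives n = 3 (lcm of 3 and 1).
ΔG° = −nFE° = −(3)(96485)(+0.74) = -214,197 J = -214.2 kJ/mol.

-214.2 kJ/mol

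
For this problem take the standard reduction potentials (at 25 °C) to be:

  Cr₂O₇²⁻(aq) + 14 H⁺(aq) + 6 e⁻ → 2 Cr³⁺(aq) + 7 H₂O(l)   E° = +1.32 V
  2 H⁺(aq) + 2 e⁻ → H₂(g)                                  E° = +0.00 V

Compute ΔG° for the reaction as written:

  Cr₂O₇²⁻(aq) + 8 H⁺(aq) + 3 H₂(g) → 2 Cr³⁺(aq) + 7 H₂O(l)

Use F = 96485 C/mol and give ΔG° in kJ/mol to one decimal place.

As written, Cr₂O₇²⁻/Cr³⁺ is reduced (cathode) and H⁺/H₂ is oxidised (anode), so E°cell = (+1.32) − (+0.00) = +1.32 V.
Balancing electrons gives n = 6.
ΔG° = −nFE° = −(6)(96485)(+1.32) = -764,161 J = -764.2 kJ/mol.

-764.2 kJ/mol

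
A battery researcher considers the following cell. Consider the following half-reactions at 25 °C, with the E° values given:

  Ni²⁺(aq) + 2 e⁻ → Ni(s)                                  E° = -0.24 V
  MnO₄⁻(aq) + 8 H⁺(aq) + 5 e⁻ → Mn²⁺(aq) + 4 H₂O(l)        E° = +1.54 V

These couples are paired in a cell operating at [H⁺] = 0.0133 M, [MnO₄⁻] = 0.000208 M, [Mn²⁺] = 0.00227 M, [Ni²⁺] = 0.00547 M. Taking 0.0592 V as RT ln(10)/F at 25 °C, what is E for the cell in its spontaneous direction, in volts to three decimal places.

MnO₄⁻/Mn²⁺ is the cathode (higher E°), Ni²⁺/Ni the anode: E°cell = +1.54 − (-0.24) = +1.78 V, n = 10.
Overall: 2 MnO₄⁻(aq) + 16 H⁺(aq) + 5 Ni(s) → 2 Mn²⁺(aq) + 8 H₂O(l) + 5 Ni²⁺(aq)
Q = [Mn²⁺]^2·[Ni²⁺]^5 / ([MnO₄⁻]^2·[H⁺]^16); log Q = 20.784.
E = E° − (0.0592/n) log Q = +1.78 − (0.0592/10)(20.784) = +1.657 V.

+1.657 V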